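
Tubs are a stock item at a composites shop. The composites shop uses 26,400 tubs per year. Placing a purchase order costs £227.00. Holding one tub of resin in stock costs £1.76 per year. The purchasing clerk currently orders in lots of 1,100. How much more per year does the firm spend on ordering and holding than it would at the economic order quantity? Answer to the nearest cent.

EOQ = √(2DS/H) = √(2 × 26,400 × 227 / 1.76) ≈ 2609.60.
Cost at Q* = (D/Q*)S + (Q*/2)H = √(2DSH) ≈ £4,592.89.
Cost at Q = 1,100: (26,400/1,100)×227 + (1,100/2)×1.76 = £5,448.00 + £968.00 = £6,416.00.
Excess = £6,416.00 − £4,592.89 = £1,823.11.

Extra cost ≈ £1,823.11 per year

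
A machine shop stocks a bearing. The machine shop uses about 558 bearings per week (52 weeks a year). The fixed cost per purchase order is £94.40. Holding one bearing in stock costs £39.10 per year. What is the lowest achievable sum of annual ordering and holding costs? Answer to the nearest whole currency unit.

Annual demand D = 558 × 52 = 29,016.
Q* = √(2DS/H) = √(2 × 29,016 × 94.4 / 39.1) ≈ 374.31.
At the optimum the two cost components are equal, so total cost = 2·(Q*/2)H = Q*·H.
Minimum total = √(2DSH) = √(2 × 29,016 × 94.4 × 39.1) ≈ 14635.520.

TC* ≈ £14,636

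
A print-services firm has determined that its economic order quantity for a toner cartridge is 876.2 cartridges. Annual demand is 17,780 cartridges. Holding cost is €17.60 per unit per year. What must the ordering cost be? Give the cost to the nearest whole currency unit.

Invert the EOQ relation Q*² = 2DS/H.
From Q* = √(2DS/H): S = Q*²H / (2D) = 876.2² × 17.6 / (2 × 17,780) = 379.9771.

S ≈ €380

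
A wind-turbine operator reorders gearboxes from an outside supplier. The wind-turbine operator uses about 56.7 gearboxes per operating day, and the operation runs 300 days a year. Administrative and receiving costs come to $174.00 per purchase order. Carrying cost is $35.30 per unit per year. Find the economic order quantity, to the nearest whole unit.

Q* ≈ 410 gearboxes

Annual demand D = 56.7 × 300 = 17,010.
EOQ = √(2DS / H) = √(2 × 17,010 × 174 / 35.3).
= √(5,919,480 / 35.3) = √167,690.6516 ≈ 409.500.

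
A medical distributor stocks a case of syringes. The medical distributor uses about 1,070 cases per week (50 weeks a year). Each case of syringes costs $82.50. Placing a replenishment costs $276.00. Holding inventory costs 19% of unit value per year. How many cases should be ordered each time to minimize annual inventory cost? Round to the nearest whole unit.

Annual demand D = 1,070 × 50 = 53,500.
Holding cost H = 0.19 × $82.50 = $15.6750 per unit per year.
EOQ = √(2DS / H) = √(2 × 53,500 × 276 / 15.675).
= √(29,532,000 / 15.675) = √1,884,019.1388 ≈ 1372.596.

Q* ≈ 1,373 cases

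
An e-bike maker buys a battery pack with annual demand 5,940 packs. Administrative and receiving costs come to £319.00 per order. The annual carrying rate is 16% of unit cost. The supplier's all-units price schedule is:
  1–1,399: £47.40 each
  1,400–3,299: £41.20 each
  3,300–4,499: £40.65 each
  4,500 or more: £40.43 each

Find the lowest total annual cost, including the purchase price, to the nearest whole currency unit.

TC* ≈ £250,696

Holding cost per unit per year at price C is H = 0.16·C.
Candidates are each tier's EOQ (if it falls in that tier) and each price-break quantity.
EOQ at £47.40 = 706.9 (feasible in tier 1): TC = 5,940×£47.40 + (5,940/706.9)×319 + (706.9/2)×0.16×£47.40 = £286,917.09.
EOQ at £41.20 = 758.2 < 1400, so use break Q=1400: TC = 5,940×£41.20 + (5,940/1400.0)×319 + (1400.0/2)×0.16×£41.20 = £250,695.87.
EOQ at £40.65 = 763.3 < 3300, so use break Q=3300: TC = 5,940×£40.65 + (5,940/3300.0)×319 + (3300.0/2)×0.16×£40.65 = £252,766.80.
EOQ at £40.43 = 765.4 < 4500, so use break Q=4500: TC = 5,940×£40.43 + (5,940/4500.0)×319 + (4500.0/2)×0.16×£40.43 = £255,130.08.
Lowest total cost among the candidates is at Q = 1400.0.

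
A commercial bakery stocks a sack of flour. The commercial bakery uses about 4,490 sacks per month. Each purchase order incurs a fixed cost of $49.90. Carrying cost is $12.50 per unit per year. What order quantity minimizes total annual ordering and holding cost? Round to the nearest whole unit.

Annual demand D = 4,490 × 12 = 53,880.
EOQ = √(2DS / H) = √(2 × 53,880 × 49.9 / 12.5).
= √(5,377,224 / 12.5) = √430,177.92 ≈ 655.880.

Q* ≈ 656 sacks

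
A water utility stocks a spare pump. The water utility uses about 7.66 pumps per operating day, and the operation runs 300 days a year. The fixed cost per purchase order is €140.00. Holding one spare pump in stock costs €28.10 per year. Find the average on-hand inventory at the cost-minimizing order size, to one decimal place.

Average inventory ≈ 75.7 pumps

Annual demand D = 7.66 × 300 = 2,298.
EOQ = √(2DS/H) = √(2 × 2,298 × 140 / 28.1) ≈ 151.32.
Average inventory = Q*/2 ≈ 151.32 / 2 = 75.661.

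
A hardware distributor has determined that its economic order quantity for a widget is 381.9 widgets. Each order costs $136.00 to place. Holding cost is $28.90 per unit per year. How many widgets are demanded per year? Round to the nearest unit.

The basic EOQ model gives Q* = √(2DS/H); rearrange for the unknown.
From Q* = √(2DS/H): D = Q*²H / (2S) = 381.9² × 28.9 / (2 × 136) = 15496.309.

D ≈ 15,496 widgets per year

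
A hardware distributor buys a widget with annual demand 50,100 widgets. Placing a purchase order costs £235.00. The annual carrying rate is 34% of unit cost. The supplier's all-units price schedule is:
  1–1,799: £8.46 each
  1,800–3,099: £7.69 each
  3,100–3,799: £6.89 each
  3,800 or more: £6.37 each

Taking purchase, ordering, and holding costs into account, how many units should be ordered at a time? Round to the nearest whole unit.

Q* ≈ 3,800 widgets

Holding cost per unit per year at price C is H = 0.34·C.
Evaluate total cost at each tier's feasible EOQ or, if the EOQ is below the tier, at the tier's minimum quantity.
Tier 1 (£8.46): EOQ = 2861.2 exceeds tier's upper bound 1799, so this tier is dominated.
EOQ at £7.69 = 3001.0 (feasible in tier 2): TC = 50,100×£7.69 + (50,100/3001.0)×235 + (3001.0/2)×0.34×£7.69 = £393,115.40.
EOQ at £6.89 = 3170.4 (feasible in tier 3): TC = 50,100×£6.89 + (50,100/3170.4)×235 + (3170.4/2)×0.34×£6.89 = £352,616.06.
EOQ at £6.37 = 3297.3 < 3800, so use break Q=3800: TC = 50,100×£6.37 + (50,100/3800.0)×235 + (3800.0/2)×0.34×£6.37 = £326,350.31.
Lowest total cost is £326,350.31 at Q = 3800.0.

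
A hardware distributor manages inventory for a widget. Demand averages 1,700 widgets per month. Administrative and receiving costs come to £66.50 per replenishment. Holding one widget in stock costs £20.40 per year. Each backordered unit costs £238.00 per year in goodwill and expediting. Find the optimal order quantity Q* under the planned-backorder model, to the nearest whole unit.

Annual demand D = 1,700 × 12 = 20,400.
With planned backorders, Q* = √(2DS/H) · √((H+B)/B).
√(2DS/H) = √(2 × 20,400 × 66.5 / 20.4) = 364.692.
√((H+B)/B) = √((20.4+238)/238) = 1.0420.
Q* ≈ 380.000.

Q* ≈ 380 widgets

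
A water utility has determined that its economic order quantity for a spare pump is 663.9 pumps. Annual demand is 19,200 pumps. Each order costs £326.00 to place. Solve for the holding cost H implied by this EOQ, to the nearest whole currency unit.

The basic EOQ model gives Q* = √(2DS/H); rearrange for the unknown.
From Q* = √(2DS/H): H = 2DS / Q*² = 2 × 19,200 × 326 / 663.9² = 28.4016.

H ≈ £28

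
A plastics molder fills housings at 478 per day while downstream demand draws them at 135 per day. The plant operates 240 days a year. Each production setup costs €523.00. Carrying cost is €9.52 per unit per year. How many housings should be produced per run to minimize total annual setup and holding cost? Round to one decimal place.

Q* ≈ 2,227.3 housings

Annual demand D = 135 × 240 = 32,400.
Production build-up factor (1 − d/p) = 1 − 135/478 = 0.7176.
Q* = √(2DS / (H(1 − d/p))) = √(2 × 32,400 × 523 / (9.52 × 0.7176)).
= √(33,890,400 / 6.8313) ≈ 2227.341.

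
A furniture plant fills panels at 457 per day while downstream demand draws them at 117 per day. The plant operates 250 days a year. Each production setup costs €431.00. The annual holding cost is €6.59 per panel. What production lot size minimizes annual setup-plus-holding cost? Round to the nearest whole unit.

Annual demand D = 117 × 250 = 29,250.
Production build-up factor (1 − d/p) = 1 − 117/457 = 0.7440.
Q* = √(2DS / (H(1 − d/p))) = √(2 × 29,250 × 431 / (6.59 × 0.7440)).
= √(25,213,500 / 4.9028) ≈ 2267.736.

Q* ≈ 2,268 panels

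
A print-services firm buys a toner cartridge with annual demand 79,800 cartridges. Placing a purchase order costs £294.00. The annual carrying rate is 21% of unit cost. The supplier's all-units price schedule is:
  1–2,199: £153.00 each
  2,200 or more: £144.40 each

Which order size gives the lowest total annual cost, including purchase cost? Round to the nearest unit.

Q* ≈ 2,200 cartridges

Holding cost per unit per year at price C is H = 0.21·C.
Evaluate total cost at each tier's feasible EOQ or, if the EOQ is below the tier, at the tier's minimum quantity.
EOQ at £153.00 = 1208.5 (feasible in tier 1): TC = 79,800×£153.00 + (79,800/1208.5)×294 + (1208.5/2)×0.21×£153.00 = £12,248,228.04.
EOQ at £144.40 = 1243.9 < 2200, so use break Q=2200: TC = 79,800×£144.40 + (79,800/2200.0)×294 + (2200.0/2)×0.21×£144.40 = £11,567,140.58.
Lowest total cost is £11,567,140.58 at Q = 2200.0.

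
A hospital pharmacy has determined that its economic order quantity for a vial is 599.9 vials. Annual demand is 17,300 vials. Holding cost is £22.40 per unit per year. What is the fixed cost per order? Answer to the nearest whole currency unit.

S ≈ £233

Squaring Q* = √(2DS/H) gives Q*² = 2DS/H.
From Q* = √(2DS/H): S = Q*²H / (2D) = 599.9² × 22.4 / (2 × 17,300) = 232.9859.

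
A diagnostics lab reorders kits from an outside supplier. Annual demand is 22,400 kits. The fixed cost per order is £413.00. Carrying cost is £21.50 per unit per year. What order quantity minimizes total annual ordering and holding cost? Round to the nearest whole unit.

Q* ≈ 928 kits

EOQ = √(2DS / H) = √(2 × 22,400 × 413 / 21.5).
= √(18,502,400 / 21.5) = √860,576.7442 ≈ 927.673.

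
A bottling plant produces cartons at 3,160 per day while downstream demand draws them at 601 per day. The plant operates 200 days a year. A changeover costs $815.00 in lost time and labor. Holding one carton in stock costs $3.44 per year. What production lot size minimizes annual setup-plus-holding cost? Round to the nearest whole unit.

Q* ≈ 8,386 cartons

Annual demand D = 601 × 200 = 120,200.
Production build-up factor (1 − d/p) = 1 − 601/3,160 = 0.8098.
Q* = √(2DS / (H(1 − d/p))) = √(2 × 120,200 × 815 / (3.44 × 0.8098)).
= √(195,926,000 / 2.7857) ≈ 8386.393.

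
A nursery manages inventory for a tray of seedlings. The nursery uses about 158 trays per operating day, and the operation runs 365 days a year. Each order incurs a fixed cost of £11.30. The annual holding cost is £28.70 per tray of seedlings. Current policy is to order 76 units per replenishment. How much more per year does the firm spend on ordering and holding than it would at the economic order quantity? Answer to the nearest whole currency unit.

Annual demand D = 158 × 365 = 57,670.
EOQ = √(2DS/H) = √(2 × 57,670 × 11.3 / 28.7) ≈ 213.10.
Cost at Q* = (D/Q*)S + (Q*/2)H = √(2DSH) ≈ £6,116.04.
Cost at Q = 76: (57,670/76)×11.3 + (76/2)×28.7 = £8,574.62 + £1,090.60 = £9,665.22.
Excess = £9,665.22 − £6,116.04 = £3,549.18.

Extra cost ≈ £3,549 per year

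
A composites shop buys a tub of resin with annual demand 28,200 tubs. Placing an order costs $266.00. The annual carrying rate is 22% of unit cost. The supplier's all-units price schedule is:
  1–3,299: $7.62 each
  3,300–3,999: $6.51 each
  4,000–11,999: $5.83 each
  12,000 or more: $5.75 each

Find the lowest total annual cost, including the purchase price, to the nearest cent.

TC* ≈ $168,846.50

Holding cost per unit per year at price C is H = 0.22·C.
Candidates are each tier's EOQ (if it falls in that tier) and each price-break quantity.
EOQ at $7.62 = 2991.5 (feasible in tier 1): TC = 28,200×$7.62 + (28,200/2991.5)×266 + (2991.5/2)×0.22×$7.62 = $219,898.98.
EOQ at $6.51 = 3236.5 < 3300, so use break Q=3300: TC = 28,200×$6.51 + (28,200/3300.0)×266 + (3300.0/2)×0.22×$6.51 = $188,218.22.
EOQ at $5.83 = 3420.1 < 4000, so use break Q=4000: TC = 28,200×$5.83 + (28,200/4000.0)×266 + (4000.0/2)×0.22×$5.83 = $168,846.50.
EOQ at $5.75 = 3443.8 < 12000, so use break Q=12000: TC = 28,200×$5.75 + (28,200/12000.0)×266 + (12000.0/2)×0.22×$5.75 = $170,365.10.
Lowest total cost among the candidates is at Q = 4000.0.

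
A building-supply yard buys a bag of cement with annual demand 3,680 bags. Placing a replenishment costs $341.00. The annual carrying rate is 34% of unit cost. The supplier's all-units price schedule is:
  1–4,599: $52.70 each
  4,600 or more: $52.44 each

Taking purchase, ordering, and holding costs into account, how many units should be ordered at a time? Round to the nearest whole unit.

Q* ≈ 374 bags

Holding cost per unit per year at price C is H = 0.34·C.
Candidates are each tier's EOQ (if it falls in that tier) and each price-break quantity.
EOQ at $52.70 = 374.3 (feasible in tier 1): TC = 3,680×$52.70 + (3,680/374.3)×341 + (374.3/2)×0.34×$52.70 = $200,641.96.
EOQ at $52.44 = 375.2 < 4600, so use break Q=4600: TC = 3,680×$52.44 + (3,680/4600.0)×341 + (4600.0/2)×0.34×$52.44 = $234,260.08.
Lowest total cost is $200,641.96 at Q = 374.3.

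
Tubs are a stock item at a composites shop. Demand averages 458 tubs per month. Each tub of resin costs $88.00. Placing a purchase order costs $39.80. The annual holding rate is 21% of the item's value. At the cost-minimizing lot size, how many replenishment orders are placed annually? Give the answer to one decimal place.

N ≈ 35.7 orders per year

Annual demand D = 458 × 12 = 5,496.
Holding cost H = 0.21 × $88.00 = $18.4800 per unit per year.
EOQ = √(2DS/H) = √(2 × 5,496 × 39.8 / 18.48) ≈ 153.86.
Orders per year = D / Q* = 5,496 / 153.86 ≈ 35.721.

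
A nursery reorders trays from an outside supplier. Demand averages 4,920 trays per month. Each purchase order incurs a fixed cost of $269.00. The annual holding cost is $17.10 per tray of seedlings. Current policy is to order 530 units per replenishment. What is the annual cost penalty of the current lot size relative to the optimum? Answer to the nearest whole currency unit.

Extra cost ≈ $11,191 per year

Annual demand D = 4,920 × 12 = 59,040.
EOQ = √(2DS/H) = √(2 × 59,040 × 269 / 17.1) ≈ 1362.91.
Cost at Q* = (D/Q*)S + (Q*/2)H = √(2DSH) ≈ $23,305.71.
Cost at Q = 530: (59,040/530)×269 + (530/2)×17.1 = $29,965.58 + $4,531.50 = $34,497.08.
Excess = $34,497.08 − $23,305.71 = $11,191.37.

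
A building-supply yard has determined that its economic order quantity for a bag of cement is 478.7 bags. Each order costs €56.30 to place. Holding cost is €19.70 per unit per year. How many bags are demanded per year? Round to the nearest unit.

Squaring Q* = √(2DS/H) gives Q*² = 2DS/H.
From Q* = √(2DS/H): D = Q*²H / (2S) = 478.7² × 19.7 / (2 × 56.3) = 40091.720.

D ≈ 40,092 bags per year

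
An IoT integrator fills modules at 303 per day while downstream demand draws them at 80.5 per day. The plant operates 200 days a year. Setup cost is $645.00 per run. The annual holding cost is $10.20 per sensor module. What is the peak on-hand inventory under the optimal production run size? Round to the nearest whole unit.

I_max ≈ 1,223 modules

Annual demand D = 80.5 × 200 = 16,100.
Production build-up factor (1 − d/p) = 1 − 80.5/303 = 0.7343.
Q* = √(2DS / (H(1 − d/p))) = √(2 × 16,100 × 645 / (10.2 × 0.7343)).
= √(20,769,000 / 7.4901) ≈ 1665.191.
Maximum inventory = Q*(1 − d/p) = 1665.191 × 0.7343 ≈ 1222.789.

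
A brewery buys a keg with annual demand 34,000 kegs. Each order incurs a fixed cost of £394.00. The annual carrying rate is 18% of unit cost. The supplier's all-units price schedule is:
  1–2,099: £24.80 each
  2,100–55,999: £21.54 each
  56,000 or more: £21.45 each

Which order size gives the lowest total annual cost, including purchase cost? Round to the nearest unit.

Q* ≈ 2,629 kegs

Holding cost per unit per year at price C is H = 0.18·C.
Candidates are each tier's EOQ (if it falls in that tier) and each price-break quantity.
Tier 1 (£24.80): EOQ = 2449.9 exceeds tier's upper bound 2099, so this tier is dominated.
EOQ at £21.54 = 2628.7 (feasible in tier 2): TC = 34,000×£21.54 + (34,000/2628.7)×394 + (2628.7/2)×0.18×£21.54 = £742,552.05.
EOQ at £21.45 = 2634.2 < 56000, so use break Q=56000: TC = 34,000×£21.45 + (34,000/56000.0)×394 + (56000.0/2)×0.18×£21.45 = £837,647.21.
Lowest total cost is £742,552.05 at Q = 2628.7.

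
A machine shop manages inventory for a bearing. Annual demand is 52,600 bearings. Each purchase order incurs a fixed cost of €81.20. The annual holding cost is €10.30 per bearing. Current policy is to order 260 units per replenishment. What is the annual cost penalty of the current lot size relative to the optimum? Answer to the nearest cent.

EOQ = √(2DS/H) = √(2 × 52,600 × 81.2 / 10.3) ≈ 910.68.
Cost at Q* = (D/Q*)S + (Q*/2)H = √(2DSH) ≈ €9,380.04.
Cost at Q = 260: (52,600/260)×81.2 + (260/2)×10.3 = €16,427.38 + €1,339.00 = €17,766.38.
Excess = €17,766.38 − €9,380.04 = €8,386.35.

Extra cost ≈ €8,386.35 per year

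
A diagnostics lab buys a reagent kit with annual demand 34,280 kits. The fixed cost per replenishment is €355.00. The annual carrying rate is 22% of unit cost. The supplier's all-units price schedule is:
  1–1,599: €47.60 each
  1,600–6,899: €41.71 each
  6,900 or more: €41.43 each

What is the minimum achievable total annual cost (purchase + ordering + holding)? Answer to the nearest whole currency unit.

TC* ≈ €1,444,763

Holding cost per unit per year at price C is H = 0.22·C.
Evaluate total cost at each tier's feasible EOQ or, if the EOQ is below the tier, at the tier's minimum quantity.
EOQ at €47.60 = 1524.5 (feasible in tier 1): TC = 34,280×€47.60 + (34,280/1524.5)×355 + (1524.5/2)×0.22×€47.60 = €1,647,692.83.
EOQ at €41.71 = 1628.6 (feasible in tier 2): TC = 34,280×€41.71 + (34,280/1628.6)×355 + (1628.6/2)×0.22×€41.71 = €1,444,763.29.
EOQ at €41.43 = 1634.1 < 6900, so use break Q=6900: TC = 34,280×€41.43 + (34,280/6900.0)×355 + (6900.0/2)×0.22×€41.43 = €1,453,429.45.
Lowest total cost among the candidates is at Q = 1628.6.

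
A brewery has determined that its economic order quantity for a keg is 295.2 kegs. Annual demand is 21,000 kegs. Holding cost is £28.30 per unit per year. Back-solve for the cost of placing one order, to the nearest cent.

Invert the EOQ relation Q*² = 2DS/H.
From Q* = √(2DS/H): S = Q*²H / (2D) = 295.2² × 28.3 / (2 × 21,000) = 58.7178.

S ≈ £58.72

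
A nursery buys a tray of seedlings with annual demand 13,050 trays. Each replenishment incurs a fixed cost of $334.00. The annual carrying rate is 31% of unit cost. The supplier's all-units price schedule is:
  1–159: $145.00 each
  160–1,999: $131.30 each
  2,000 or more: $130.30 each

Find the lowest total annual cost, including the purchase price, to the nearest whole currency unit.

TC* ≈ $1,732,302

Holding cost per unit per year at price C is H = 0.31·C.
Evaluate total cost at each tier's feasible EOQ or, if the EOQ is below the tier, at the tier's minimum quantity.
Tier 1 ($145.00): EOQ = 440.4 exceeds tier's upper bound 159, so this tier is dominated.
EOQ at $131.30 = 462.8 (feasible in tier 2): TC = 13,050×$131.30 + (13,050/462.8)×334 + (462.8/2)×0.31×$131.30 = $1,732,301.78.
EOQ at $130.30 = 464.6 < 2000, so use break Q=2000: TC = 13,050×$130.30 + (13,050/2000.0)×334 + (2000.0/2)×0.31×$130.30 = $1,742,987.35.
Lowest total cost among the candidates is at Q = 462.8.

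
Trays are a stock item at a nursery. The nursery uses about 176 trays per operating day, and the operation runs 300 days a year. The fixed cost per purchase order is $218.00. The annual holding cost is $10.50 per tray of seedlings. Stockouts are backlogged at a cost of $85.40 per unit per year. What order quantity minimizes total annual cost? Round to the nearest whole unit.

Annual demand D = 176 × 300 = 52,800.
With planned backorders, Q* = √(2DS/H) · √((H+B)/B).
√(2DS/H) = √(2 × 52,800 × 218 / 10.5) = 1480.695.
√((H+B)/B) = √((10.5+85.4)/85.4) = 1.0597.
Q* ≈ 1569.083.

Q* ≈ 1,569 trays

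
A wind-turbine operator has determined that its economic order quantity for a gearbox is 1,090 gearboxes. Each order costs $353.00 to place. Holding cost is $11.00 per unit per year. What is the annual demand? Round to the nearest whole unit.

D ≈ 18,511 gearboxes per year

Invert the EOQ relation Q*² = 2DS/H.
From Q* = √(2DS/H): D = Q*²H / (2S) = 1,090² × 11 / (2 × 353) = 18511.473.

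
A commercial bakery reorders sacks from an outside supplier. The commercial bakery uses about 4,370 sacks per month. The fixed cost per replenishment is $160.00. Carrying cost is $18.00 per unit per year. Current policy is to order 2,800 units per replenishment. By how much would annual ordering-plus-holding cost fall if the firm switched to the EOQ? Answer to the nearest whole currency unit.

Annual demand D = 4,370 × 12 = 52,440.
EOQ = √(2DS/H) = √(2 × 52,440 × 160 / 18) ≈ 965.54.
Cost at Q* = (D/Q*)S + (Q*/2)H = √(2DSH) ≈ $17,379.71.
Cost at Q = 2,800: (52,440/2,800)×160 + (2,800/2)×18 = $2,996.57 + $25,200.00 = $28,196.57.
Excess = $28,196.57 − $17,379.71 = $10,816.86.

Extra cost ≈ $10,817 per year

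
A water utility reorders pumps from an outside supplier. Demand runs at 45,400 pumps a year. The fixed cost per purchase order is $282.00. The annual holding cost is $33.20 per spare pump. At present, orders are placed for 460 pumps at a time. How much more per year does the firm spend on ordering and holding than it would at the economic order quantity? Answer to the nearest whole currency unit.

Extra cost ≈ $6,312 per year

EOQ = √(2DS/H) = √(2 × 45,400 × 282 / 33.2) ≈ 878.21.
Cost at Q* = (D/Q*)S + (Q*/2)H = √(2DSH) ≈ $29,156.58.
Cost at Q = 460: (45,400/460)×282 + (460/2)×33.2 = $27,832.17 + $7,636.00 = $35,468.17.
Excess = $35,468.17 − $29,156.58 = $6,311.60.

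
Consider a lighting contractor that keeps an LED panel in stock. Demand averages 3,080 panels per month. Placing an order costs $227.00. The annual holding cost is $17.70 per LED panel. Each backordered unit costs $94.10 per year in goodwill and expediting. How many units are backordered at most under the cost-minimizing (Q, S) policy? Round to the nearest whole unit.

S* ≈ 168 panels

Annual demand D = 3,080 × 12 = 36,960.
With planned backorders, Q* = √(2DS/H) · √((H+B)/B).
√(2DS/H) = √(2 × 36,960 × 227 / 17.7) = 973.660.
√((H+B)/B) = √((17.7+94.1)/94.1) = 1.0900.
Q* ≈ 1061.288.
S* = Q* · H/(H+B) = 1061.288 × 17.7/111.8 ≈ 168.021.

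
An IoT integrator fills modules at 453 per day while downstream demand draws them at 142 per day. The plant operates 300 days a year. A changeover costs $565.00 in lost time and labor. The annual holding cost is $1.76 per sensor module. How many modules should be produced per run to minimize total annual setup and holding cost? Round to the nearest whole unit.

Annual demand D = 142 × 300 = 42,600.
Production build-up factor (1 − d/p) = 1 − 142/453 = 0.6865.
Q* = √(2DS / (H(1 − d/p))) = √(2 × 42,600 × 565 / (1.76 × 0.6865)).
= √(48,138,000 / 1.2083) ≈ 6311.849.

Q* ≈ 6,312 modules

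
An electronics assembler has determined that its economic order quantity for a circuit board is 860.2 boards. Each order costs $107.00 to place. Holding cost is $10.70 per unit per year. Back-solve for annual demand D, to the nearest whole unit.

D ≈ 36,997 boards per year

The basic EOQ model gives Q* = √(2DS/H); rearrange for the unknown.
From Q* = √(2DS/H): D = Q*²H / (2S) = 860.2² × 10.7 / (2 × 107) = 36997.202.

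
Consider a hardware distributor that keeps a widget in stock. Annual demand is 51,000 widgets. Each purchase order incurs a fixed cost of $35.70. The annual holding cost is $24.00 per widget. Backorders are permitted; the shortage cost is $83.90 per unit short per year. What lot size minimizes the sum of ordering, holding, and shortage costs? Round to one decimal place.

Q* ≈ 441.7 widgets

With planned backorders, Q* = √(2DS/H) · √((H+B)/B).
√(2DS/H) = √(2 × 51,000 × 35.7 / 24) = 389.519.
√((H+B)/B) = √((24+83.9)/83.9) = 1.1340.
Q* ≈ 441.731.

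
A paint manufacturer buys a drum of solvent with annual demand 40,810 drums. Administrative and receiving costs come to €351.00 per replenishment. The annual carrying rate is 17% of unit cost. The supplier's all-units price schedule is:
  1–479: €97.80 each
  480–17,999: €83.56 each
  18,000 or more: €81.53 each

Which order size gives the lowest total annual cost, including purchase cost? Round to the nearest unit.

Holding cost per unit per year at price C is H = 0.17·C.
Evaluate total cost at each tier's feasible EOQ or, if the EOQ is below the tier, at the tier's minimum quantity.
Tier 1 (€97.80): EOQ = 1312.7 exceeds tier's upper bound 479, so this tier is dominated.
EOQ at €83.56 = 1420.1 (feasible in tier 2): TC = 40,810×€83.56 + (40,810/1420.1)×351 + (1420.1/2)×0.17×€83.56 = €3,430,256.83.
EOQ at €81.53 = 1437.7 < 18000, so use break Q=18000: TC = 40,810×€81.53 + (40,810/18000.0)×351 + (18000.0/2)×0.17×€81.53 = €3,452,775.99.
Lowest total cost is €3,430,256.83 at Q = 1420.1.

Q* ≈ 1,420 drums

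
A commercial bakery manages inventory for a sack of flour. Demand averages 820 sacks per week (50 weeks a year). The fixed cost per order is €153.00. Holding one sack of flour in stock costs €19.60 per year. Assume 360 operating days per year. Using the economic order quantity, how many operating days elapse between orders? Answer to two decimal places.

T ≈ 7.02 days

Annual demand D = 820 × 50 = 41,000.
EOQ = √(2DS/H) = √(2 × 41,000 × 153 / 19.6) ≈ 800.06.
Cycle time = Q*/D × 360 = 800.06 / 41,000 × 360 ≈ 7.025 days.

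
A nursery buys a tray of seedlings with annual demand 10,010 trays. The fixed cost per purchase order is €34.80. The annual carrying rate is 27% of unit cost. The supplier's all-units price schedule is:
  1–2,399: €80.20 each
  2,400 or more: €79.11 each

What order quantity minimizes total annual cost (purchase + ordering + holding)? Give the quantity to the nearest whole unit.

Q* ≈ 179 trays

Holding cost per unit per year at price C is H = 0.27·C.
Candidates are each tier's EOQ (if it falls in that tier) and each price-break quantity.
EOQ at €80.20 = 179.4 (feasible in tier 1): TC = 10,010×€80.20 + (10,010/179.4)×34.8 + (179.4/2)×0.27×€80.20 = €806,686.10.
EOQ at €79.11 = 180.6 < 2400, so use break Q=2400: TC = 10,010×€79.11 + (10,010/2400.0)×34.8 + (2400.0/2)×0.27×€79.11 = €817,667.89.
Lowest total cost is €806,686.10 at Q = 179.4.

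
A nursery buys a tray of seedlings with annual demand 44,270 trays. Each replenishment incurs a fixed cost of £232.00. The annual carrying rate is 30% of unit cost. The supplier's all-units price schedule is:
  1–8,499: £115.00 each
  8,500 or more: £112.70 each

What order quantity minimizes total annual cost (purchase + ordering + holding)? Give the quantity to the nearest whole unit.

Q* ≈ 772 trays

Holding cost per unit per year at price C is H = 0.30·C.
Evaluate total cost at each tier's feasible EOQ or, if the EOQ is below the tier, at the tier's minimum quantity.
EOQ at £115.00 = 771.6 (feasible in tier 1): TC = 44,270×£115.00 + (44,270/771.6)×232 + (771.6/2)×0.30×£115.00 = £5,117,670.93.
EOQ at £112.70 = 779.5 < 8500, so use break Q=8500: TC = 44,270×£112.70 + (44,270/8500.0)×232 + (8500.0/2)×0.30×£112.70 = £5,134,129.81.
Lowest total cost is £5,117,670.93 at Q = 771.6.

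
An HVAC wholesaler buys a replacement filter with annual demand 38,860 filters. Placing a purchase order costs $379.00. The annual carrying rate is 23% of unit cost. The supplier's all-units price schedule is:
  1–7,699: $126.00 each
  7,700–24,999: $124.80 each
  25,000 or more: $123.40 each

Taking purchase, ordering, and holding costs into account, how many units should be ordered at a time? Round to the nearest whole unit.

Holding cost per unit per year at price C is H = 0.23·C.
For each price level, check whether its EOQ is feasible; otherwise the best quantity at that price is the breakpoint.
EOQ at $126.00 = 1008.2 (feasible in tier 1): TC = 38,860×$126.00 + (38,860/1008.2)×379 + (1008.2/2)×0.23×$126.00 = $4,925,576.97.
EOQ at $124.80 = 1013.0 < 7700, so use break Q=7700: TC = 38,860×$124.80 + (38,860/7700.0)×379 + (7700.0/2)×0.23×$124.80 = $4,962,151.12.
EOQ at $123.40 = 1018.7 < 25000, so use break Q=25000: TC = 38,860×$123.40 + (38,860/25000.0)×379 + (25000.0/2)×0.23×$123.40 = $5,150,688.12.
Lowest total cost is $4,925,576.97 at Q = 1008.2.

Q* ≈ 1,008 filters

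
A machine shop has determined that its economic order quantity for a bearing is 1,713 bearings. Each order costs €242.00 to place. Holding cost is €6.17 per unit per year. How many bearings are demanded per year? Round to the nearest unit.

D ≈ 37,407 bearings per year

Invert the EOQ relation Q*² = 2DS/H.
From Q* = √(2DS/H): D = Q*²H / (2S) = 1,713² × 6.17 / (2 × 242) = 37407.142.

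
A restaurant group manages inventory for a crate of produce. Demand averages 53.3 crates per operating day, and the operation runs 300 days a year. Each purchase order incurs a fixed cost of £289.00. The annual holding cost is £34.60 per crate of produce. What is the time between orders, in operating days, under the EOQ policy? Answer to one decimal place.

Annual demand D = 53.3 × 300 = 15,990.
Q* = √(2DS/H) = √(2 × 15,990 × 289 / 34.6) ≈ 516.83.
Cycle time = Q*/D × 300 = 516.83 / 15,990 × 300 ≈ 9.697 days.

T ≈ 9.7 days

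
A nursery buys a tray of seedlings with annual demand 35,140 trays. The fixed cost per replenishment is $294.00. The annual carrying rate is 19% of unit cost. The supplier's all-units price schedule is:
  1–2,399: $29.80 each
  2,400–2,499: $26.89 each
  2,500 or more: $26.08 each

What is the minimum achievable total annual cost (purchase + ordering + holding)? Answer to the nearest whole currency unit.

TC* ≈ $926,778

Holding cost per unit per year at price C is H = 0.19·C.
Evaluate total cost at each tier's feasible EOQ or, if the EOQ is below the tier, at the tier's minimum quantity.
EOQ at $29.80 = 1910.3 (feasible in tier 1): TC = 35,140×$29.80 + (35,140/1910.3)×294 + (1910.3/2)×0.19×$29.80 = $1,057,988.19.
EOQ at $26.89 = 2011.0 < 2400, so use break Q=2400: TC = 35,140×$26.89 + (35,140/2400.0)×294 + (2400.0/2)×0.19×$26.89 = $955,350.17.
EOQ at $26.08 = 2042.0 < 2500, so use break Q=2500: TC = 35,140×$26.08 + (35,140/2500.0)×294 + (2500.0/2)×0.19×$26.08 = $926,777.66.
Lowest total cost among the candidates is at Q = 2500.0.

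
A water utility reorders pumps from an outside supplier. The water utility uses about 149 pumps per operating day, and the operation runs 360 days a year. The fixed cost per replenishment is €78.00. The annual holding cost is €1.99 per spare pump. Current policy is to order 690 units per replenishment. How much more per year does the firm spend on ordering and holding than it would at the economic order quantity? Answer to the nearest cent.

Extra cost ≈ €2,669.52 per year

Annual demand D = 149 × 360 = 53,640.
EOQ = √(2DS/H) = √(2 × 53,640 × 78 / 1.99) ≈ 2050.60.
Cost at Q* = (D/Q*)S + (Q*/2)H = √(2DSH) ≈ €4,080.69.
Cost at Q = 690: (53,640/690)×78 + (690/2)×1.99 = €6,063.65 + €686.55 = €6,750.20.
Excess = €6,750.20 − €4,080.69 = €2,669.52.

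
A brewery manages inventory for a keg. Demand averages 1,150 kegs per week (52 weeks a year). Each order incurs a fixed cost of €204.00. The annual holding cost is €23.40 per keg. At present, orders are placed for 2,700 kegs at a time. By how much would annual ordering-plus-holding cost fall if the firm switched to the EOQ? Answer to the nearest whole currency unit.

Extra cost ≈ €12,214 per year

Annual demand D = 1,150 × 52 = 59,800.
EOQ = √(2DS/H) = √(2 × 59,800 × 204 / 23.4) ≈ 1021.11.
Cost at Q* = (D/Q*)S + (Q*/2)H = √(2DSH) ≈ €23,893.99.
Cost at Q = 2,700: (59,800/2,700)×204 + (2,700/2)×23.4 = €4,518.22 + €31,590.00 = €36,108.22.
Excess = €36,108.22 − €23,893.99 = €12,214.24.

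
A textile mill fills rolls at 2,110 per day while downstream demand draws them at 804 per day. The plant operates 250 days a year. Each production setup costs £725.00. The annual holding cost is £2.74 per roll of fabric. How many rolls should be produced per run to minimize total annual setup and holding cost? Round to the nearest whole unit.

Q* ≈ 13,109 rolls

Annual demand D = 804 × 250 = 201,000.
Production build-up factor (1 − d/p) = 1 − 804/2,110 = 0.6190.
Q* = √(2DS / (H(1 − d/p))) = √(2 × 201,000 × 725 / (2.74 × 0.6190)).
= √(291,450,000 / 1.6959) ≈ 13109.206.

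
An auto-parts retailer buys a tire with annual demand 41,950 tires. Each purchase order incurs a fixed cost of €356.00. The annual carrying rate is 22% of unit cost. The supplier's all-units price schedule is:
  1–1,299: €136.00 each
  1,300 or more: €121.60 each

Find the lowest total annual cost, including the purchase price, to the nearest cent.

TC* ≈ €5,129,996.65

Holding cost per unit per year at price C is H = 0.22·C.
Evaluate total cost at each tier's feasible EOQ or, if the EOQ is below the tier, at the tier's minimum quantity.
EOQ at €136.00 = 999.1 (feasible in tier 1): TC = 41,950×€136.00 + (41,950/999.1)×356 + (999.1/2)×0.22×€136.00 = €5,735,094.19.
EOQ at €121.60 = 1056.6 < 1300, so use break Q=1300: TC = 41,950×€121.60 + (41,950/1300.0)×356 + (1300.0/2)×0.22×€121.60 = €5,129,996.65.
Lowest total cost among the candidates is at Q = 1300.0.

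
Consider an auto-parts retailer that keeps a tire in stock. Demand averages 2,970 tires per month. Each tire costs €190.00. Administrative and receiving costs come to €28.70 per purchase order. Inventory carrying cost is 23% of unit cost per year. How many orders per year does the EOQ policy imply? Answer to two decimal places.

Annual demand D = 2,970 × 12 = 35,640.
Holding cost H = 0.23 × €190.00 = €43.7000 per unit per year.
The optimal lot size = √(2DS/H) = √(2 × 35,640 × 28.7 / 43.7) ≈ 216.36.
Orders per year = D / Q* = 35,640 / 216.36 ≈ 164.723.

N ≈ 164.72 orders per year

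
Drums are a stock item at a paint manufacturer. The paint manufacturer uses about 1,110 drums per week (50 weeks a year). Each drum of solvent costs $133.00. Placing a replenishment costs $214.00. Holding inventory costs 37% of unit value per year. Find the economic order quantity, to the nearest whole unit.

Q* ≈ 695 drums

Annual demand D = 1,110 × 50 = 55,500.
Holding cost H = 0.37 × $133.00 = $49.2100 per unit per year.
EOQ = √(2DS / H) = √(2 × 55,500 × 214 / 49.21).
= √(23,754,000 / 49.21) = √482,706.7669 ≈ 694.771.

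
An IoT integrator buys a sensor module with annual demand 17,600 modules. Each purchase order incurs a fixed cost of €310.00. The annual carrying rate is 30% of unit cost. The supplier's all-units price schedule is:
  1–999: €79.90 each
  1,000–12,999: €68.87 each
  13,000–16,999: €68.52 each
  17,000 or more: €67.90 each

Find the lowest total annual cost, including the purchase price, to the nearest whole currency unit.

Holding cost per unit per year at price C is H = 0.30·C.
For each price level, check whether its EOQ is feasible; otherwise the best quantity at that price is the breakpoint.
EOQ at €79.90 = 674.7 (feasible in tier 1): TC = 17,600×€79.90 + (17,600/674.7)×310 + (674.7/2)×0.30×€79.90 = €1,422,412.84.
EOQ at €68.87 = 726.7 < 1000, so use break Q=1000: TC = 17,600×€68.87 + (17,600/1000.0)×310 + (1000.0/2)×0.30×€68.87 = €1,227,898.50.
EOQ at €68.52 = 728.6 < 13000, so use break Q=13000: TC = 17,600×€68.52 + (17,600/13000.0)×310 + (13000.0/2)×0.30×€68.52 = €1,339,985.69.
EOQ at €67.90 = 731.9 < 17000, so use break Q=17000: TC = 17,600×€67.90 + (17,600/17000.0)×310 + (17000.0/2)×0.30×€67.90 = €1,368,505.94.
Lowest total cost among the candidates is at Q = 1000.0.

TC* ≈ €1,227,898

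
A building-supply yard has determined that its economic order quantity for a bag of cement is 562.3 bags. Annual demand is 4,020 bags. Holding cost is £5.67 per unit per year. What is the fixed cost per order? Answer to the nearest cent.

S ≈ £222.98

Invert the EOQ relation Q*² = 2DS/H.
From Q* = √(2DS/H): S = Q*²H / (2D) = 562.3² × 5.67 / (2 × 4,020) = 222.9786.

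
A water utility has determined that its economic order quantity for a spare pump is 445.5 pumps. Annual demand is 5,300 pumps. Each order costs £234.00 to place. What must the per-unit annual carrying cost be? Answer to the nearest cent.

The basic EOQ model gives Q* = √(2DS/H); rearrange for the unknown.
From Q* = √(2DS/H): H = 2DS / Q*² = 2 × 5,300 × 234 / 445.5² = 12.4976.

H ≈ £12.50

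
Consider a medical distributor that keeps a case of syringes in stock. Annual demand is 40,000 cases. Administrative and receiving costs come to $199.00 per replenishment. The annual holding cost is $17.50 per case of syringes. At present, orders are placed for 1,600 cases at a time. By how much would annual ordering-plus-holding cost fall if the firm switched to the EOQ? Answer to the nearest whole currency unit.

EOQ = √(2DS/H) = √(2 × 40,000 × 199 / 17.5) ≈ 953.79.
Cost at Q* = (D/Q*)S + (Q*/2)H = √(2DSH) ≈ $16,691.32.
Cost at Q = 1,600: (40,000/1,600)×199 + (1,600/2)×17.5 = $4,975.00 + $14,000.00 = $18,975.00.
Excess = $18,975.00 − $16,691.32 = $2,283.68.

Extra cost ≈ $2,284 per year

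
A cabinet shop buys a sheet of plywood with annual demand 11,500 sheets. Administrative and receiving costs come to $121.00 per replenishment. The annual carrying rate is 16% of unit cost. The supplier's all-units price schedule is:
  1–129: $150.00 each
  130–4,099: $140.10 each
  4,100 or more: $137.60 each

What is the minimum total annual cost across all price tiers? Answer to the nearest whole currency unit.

TC* ≈ $1,619,048

Holding cost per unit per year at price C is H = 0.16·C.
Evaluate total cost at each tier's feasible EOQ or, if the EOQ is below the tier, at the tier's minimum quantity.
Tier 1 ($150.00): EOQ = 340.5 exceeds tier's upper bound 129, so this tier is dominated.
EOQ at $140.10 = 352.4 (feasible in tier 2): TC = 11,500×$140.10 + (11,500/352.4)×121 + (352.4/2)×0.16×$140.10 = $1,619,048.34.
EOQ at $137.60 = 355.5 < 4100, so use break Q=4100: TC = 11,500×$137.60 + (11,500/4100.0)×121 + (4100.0/2)×0.16×$137.60 = $1,627,872.19.
Lowest total cost among the candidates is at Q = 352.4.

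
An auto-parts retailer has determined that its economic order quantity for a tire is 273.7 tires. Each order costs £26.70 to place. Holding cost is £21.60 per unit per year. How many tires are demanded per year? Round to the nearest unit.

The basic EOQ model gives Q* = √(2DS/H); rearrange for the unknown.
From Q* = √(2DS/H): D = Q*²H / (2S) = 273.7² × 21.6 / (2 × 26.7) = 30301.358.

D ≈ 30,301 tires per year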